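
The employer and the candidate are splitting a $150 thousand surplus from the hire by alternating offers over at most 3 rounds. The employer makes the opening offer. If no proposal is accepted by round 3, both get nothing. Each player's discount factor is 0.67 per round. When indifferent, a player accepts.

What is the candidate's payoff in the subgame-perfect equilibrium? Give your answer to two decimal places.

Round 3 (the employer proposes): rejection yields 0 for the candidate; the employer offers 0 and keeps 150.
Round 2 (the candidate proposes): the employer can get 150 next round, worth 0.67 × 150 = 100.5 now. The candidate offers 100.5 and keeps 150 − 100.5 = 49.5.
Round 1 (the employer proposes): the candidate can get 49.5 next round, worth 0.67 × 49.5 = 33.165 now, so the employer offers 33.165, keeping 116.835.

33.17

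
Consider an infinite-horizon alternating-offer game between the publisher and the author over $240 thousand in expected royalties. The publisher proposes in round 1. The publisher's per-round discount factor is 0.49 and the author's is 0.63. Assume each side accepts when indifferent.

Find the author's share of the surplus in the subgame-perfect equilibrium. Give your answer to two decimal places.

In a stationary SPE each proposer offers the other exactly their discounted continuation value.
If the publisher keeps x when proposing and the author keeps y when proposing, then x = 240 − 0.63y and y = 240 − 0.49x.
Solving: x = 240(1 − 0.63) / (1 − 0.49·0.63) = 88.8 / 0.6913 ≈ 128.4536.
The author gets 240 − 128.4536 ≈ 111.5464.

111.55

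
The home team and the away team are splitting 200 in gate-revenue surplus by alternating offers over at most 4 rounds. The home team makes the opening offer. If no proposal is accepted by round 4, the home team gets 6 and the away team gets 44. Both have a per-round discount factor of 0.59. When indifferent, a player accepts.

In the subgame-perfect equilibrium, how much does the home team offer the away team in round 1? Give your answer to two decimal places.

88.22

Round 4 (the away team proposes): the home team gets 6 if talks fail, so the away team offers 6 and keeps 194.
Round 3 (the home team proposes): the away team can get 194 next round, worth 0.59 × 194 = 114.46 now. The home team offers 114.46 and keeps 200 − 114.46 = 85.54.
Round 2 (the away team proposes): the home team can get 85.54 next round, worth 0.59 × 85.54 = 50.4686 now. The away team offers 50.4686 and keeps 200 − 50.4686 = 149.5314.
Round 1 (the home team proposes): the away team can get 149.5314 next round, worth 0.59 × 149.5314 = 88.223526 now. The home team offers 88.223526 and keeps 200 − 88.223526 = 111.776474.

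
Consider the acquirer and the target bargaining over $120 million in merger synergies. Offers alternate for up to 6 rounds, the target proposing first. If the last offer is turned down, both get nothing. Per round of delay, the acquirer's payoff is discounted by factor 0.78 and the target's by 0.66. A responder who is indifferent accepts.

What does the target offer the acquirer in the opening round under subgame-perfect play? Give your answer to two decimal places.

73.01

Solve by backward induction from round 6.
Round 6 (the acquirer proposes): the target will accept anything ≥ 0, so the acquirer offers 0 and keeps 120.
Round 5 (the target proposes): the acquirer can get 120 next round, worth 0.78 × 120 = 93.6 now; the target offers that and keeps 26.4.
Round 4 (the acquirer proposes): the target can get 26.4 next round, worth 0.66 × 26.4 = 17.424 now; the acquirer offers that and keeps 102.576.
Round 3 (the target proposes): the acquirer can get 102.576 next round, worth 0.78 × 102.576 = 80.00928 now. The target offers 80.00928 and keeps 120 − 80.00928 = 39.99072.
Round 2 (the acquirer proposes): the target can get 39.99072 next round, worth 0.66 × 39.99072 = 26.3938752 now, so the acquirer offers 26.3938752, keeping 93.6061248.
Round 1 (the target proposes): the acquirer can get 93.6061248 next round, worth 0.78 × 93.6061248 = 73.012777344 now; the target offers that and keeps 46.987222656.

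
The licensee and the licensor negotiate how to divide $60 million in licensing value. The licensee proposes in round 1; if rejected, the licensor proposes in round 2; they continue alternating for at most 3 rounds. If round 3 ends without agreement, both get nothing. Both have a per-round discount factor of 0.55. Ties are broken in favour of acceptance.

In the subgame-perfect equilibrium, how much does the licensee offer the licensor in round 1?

14.85

Round 3 (the licensee proposes): rejection yields 0 for the licensor; the licensee offers 0 and keeps 60.
Round 2 (the licensor proposes): the licensee can get 60 next round, worth 0.55 × 60 = 33 now. The licensor offers 33 and keeps 60 − 33 = 27.
Round 1 (the licensee proposes): the licensor can get 27 next round, worth 0.55 × 27 = 14.85 now, so the licensee offers 14.85, keeping 45.15.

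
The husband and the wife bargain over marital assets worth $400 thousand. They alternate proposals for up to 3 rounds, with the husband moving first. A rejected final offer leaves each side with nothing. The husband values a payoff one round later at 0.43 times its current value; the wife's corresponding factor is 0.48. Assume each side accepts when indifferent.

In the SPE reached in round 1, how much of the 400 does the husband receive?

Round 3 (the husband proposes): rejection yields 0 for the wife; the husband offers 0 and keeps 400.
Round 2 (the wife proposes): the husband can get 400 next round, worth 0.43 × 400 = 172 now. The wife offers 172 and keeps 400 − 172 = 228.
Round 1 (the husband proposes): the wife can get 228 next round, worth 0.48 × 228 = 109.44 now; the husband offers that and keeps 290.56.

290.56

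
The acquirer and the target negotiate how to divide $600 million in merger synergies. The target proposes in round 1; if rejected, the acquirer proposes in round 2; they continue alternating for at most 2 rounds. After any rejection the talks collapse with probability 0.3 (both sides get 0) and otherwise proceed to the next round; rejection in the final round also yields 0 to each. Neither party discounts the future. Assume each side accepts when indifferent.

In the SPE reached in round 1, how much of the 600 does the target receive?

180

By backward induction:
Round 2 (the acquirer proposes): rejection yields 0 for the target; the acquirer offers 0 and keeps 600.
Round 1 (the target proposes): rejecting gives the acquirer an expected 0.7 × 600 = 420, so the target offers 420, keeping 180.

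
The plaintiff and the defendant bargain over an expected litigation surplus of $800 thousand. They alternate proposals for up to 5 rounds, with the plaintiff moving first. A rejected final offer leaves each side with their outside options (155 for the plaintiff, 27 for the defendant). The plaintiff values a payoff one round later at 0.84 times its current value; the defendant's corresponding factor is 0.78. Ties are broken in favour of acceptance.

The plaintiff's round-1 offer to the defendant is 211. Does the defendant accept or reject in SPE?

Round 5 (the plaintiff proposes): the defendant gets 27 if talks fail, so the plaintiff offers 27 and keeps 773.
Round 4 (the defendant proposes): the plaintiff can get 773 next round, worth 0.84 × 773 = 649.32 now. The defendant offers 649.32 and keeps 800 − 649.32 = 150.68.
Round 3 (the plaintiff proposes): the defendant can get 150.68 next round, worth 0.78 × 150.68 = 117.5304 now, so the plaintiff offers 117.5304, keeping 682.4696.
Round 2 (the defendant proposes): the plaintiff can get 682.4696 next round, worth 0.84 × 682.4696 = 573.274464 now. The defendant offers 573.274464 and keeps 800 − 573.274464 = 226.725536.
So by rejecting in round 1, the defendant gets 226.725536 next round, worth 0.78 × 226.725536 = 176.84591808 now.
Offer 211 ≥ 176.84591808, so the defendant accepts.

Accept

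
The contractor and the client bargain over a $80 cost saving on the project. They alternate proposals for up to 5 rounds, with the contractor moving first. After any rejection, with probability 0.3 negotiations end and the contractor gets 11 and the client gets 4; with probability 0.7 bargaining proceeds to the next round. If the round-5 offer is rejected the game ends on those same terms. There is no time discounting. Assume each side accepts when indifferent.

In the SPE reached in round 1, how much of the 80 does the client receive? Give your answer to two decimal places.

Round 5 (the contractor proposes): the client gets 4 if talks fail, so the contractor offers 4 and keeps 76.
Round 4 (the client proposes): rejecting gives the contractor an expected 0.7 × 76 + 0.3 × 11 = 56.5. The client offers 56.5 and keeps 80 − 56.5 = 23.5.
Round 3 (the contractor proposes): rejecting gives the client an expected 0.7 × 23.5 + 0.3 × 4 = 17.65. The contractor offers 17.65 and keeps 80 − 17.65 = 62.35.
Round 2 (the client proposes): rejecting gives the contractor an expected 0.7 × 62.35 + 0.3 × 11 = 46.945; the client offers that and keeps 33.055.
Round 1 (the contractor proposes): rejecting gives the client an expected 0.7 × 33.055 + 0.3 × 4 = 24.3385; the contractor offers that and keeps 55.6615.

24.34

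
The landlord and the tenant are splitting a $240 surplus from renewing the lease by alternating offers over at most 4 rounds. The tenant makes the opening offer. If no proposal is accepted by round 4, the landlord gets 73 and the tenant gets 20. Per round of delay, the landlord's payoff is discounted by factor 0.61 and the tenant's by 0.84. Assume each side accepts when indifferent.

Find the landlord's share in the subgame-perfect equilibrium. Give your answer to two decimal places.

Round 4 (the landlord proposes): the tenant gets 20 if talks fail, so the landlord offers 20 and keeps 220.
Round 3 (the tenant proposes): the landlord can get 220 next round, worth 0.61 × 220 = 134.2 now, so the tenant offers 134.2, keeping 105.8.
Round 2 (the landlord proposes): the tenant can get 105.8 next round, worth 0.84 × 105.8 = 88.872 now. The landlord offers 88.872 and keeps 240 − 88.872 = 151.128.
Round 1 (the tenant proposes): the landlord can get 151.128 next round, worth 0.61 × 151.128 = 92.18808 now; the tenant offers that and keeps 147.81192.

92.19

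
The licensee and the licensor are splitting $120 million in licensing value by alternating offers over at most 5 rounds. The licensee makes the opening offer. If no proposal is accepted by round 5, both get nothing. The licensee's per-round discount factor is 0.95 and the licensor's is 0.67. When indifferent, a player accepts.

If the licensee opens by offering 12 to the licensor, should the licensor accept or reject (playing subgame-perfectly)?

Round 5 (the licensee proposes): rejection yields 0 for the licensor; the licensee offers 0 and keeps 120.
Round 4 (the licensor proposes): the licensee can get 120 next round, worth 0.95 × 120 = 114 now, so the licensor offers 114, keeping 6.
Round 3 (the licensee proposes): the licensor can get 6 next round, worth 0.67 × 6 = 4.02 now. The licensee offers 4.02 and keeps 120 − 4.02 = 115.98.
Round 2 (the licensor proposes): the licensee can get 115.98 next round, worth 0.95 × 115.98 = 110.181 now. The licensor offers 110.181 and keeps 120 − 110.181 = 9.819.
So by rejecting in round 1, the licensor gets 9.819 next round, worth 0.67 × 9.819 = 6.57873 now.
Offer 12 ≥ 6.57873, so the licensor accepts.

Accept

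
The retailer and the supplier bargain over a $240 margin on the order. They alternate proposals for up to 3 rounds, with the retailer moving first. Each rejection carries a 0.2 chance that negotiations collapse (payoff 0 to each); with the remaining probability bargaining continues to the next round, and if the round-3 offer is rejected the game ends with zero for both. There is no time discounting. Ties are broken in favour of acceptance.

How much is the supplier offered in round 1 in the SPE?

38.4

By backward induction:
Round 3 (the retailer proposes): rejection yields 0 for the supplier; the retailer offers 0 and keeps 240.
Round 2 (the supplier proposes): rejecting gives the retailer an expected 0.8 × 240 = 192, so the supplier offers 192, keeping 48.
Round 1 (the retailer proposes): rejecting gives the supplier an expected 0.8 × 48 = 38.4; the retailer offers that and keeps 201.6.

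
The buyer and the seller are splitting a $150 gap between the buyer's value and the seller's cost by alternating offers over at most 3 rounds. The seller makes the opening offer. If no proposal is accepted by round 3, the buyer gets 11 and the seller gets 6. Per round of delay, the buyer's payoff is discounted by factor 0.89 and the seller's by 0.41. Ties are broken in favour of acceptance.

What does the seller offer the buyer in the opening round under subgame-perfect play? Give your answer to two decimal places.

Round 3 (the seller proposes): the buyer gets 11 if talks fail, so the seller offers 11 and keeps 139.
Round 2 (the buyer proposes): the seller can get 139 next round, worth 0.41 × 139 = 56.99 now. The buyer offers 56.99 and keeps 150 − 56.99 = 93.01.
Round 1 (the seller proposes): the buyer can get 93.01 next round, worth 0.89 × 93.01 = 82.7789 now; the seller offers that and keeps 67.2211.

82.78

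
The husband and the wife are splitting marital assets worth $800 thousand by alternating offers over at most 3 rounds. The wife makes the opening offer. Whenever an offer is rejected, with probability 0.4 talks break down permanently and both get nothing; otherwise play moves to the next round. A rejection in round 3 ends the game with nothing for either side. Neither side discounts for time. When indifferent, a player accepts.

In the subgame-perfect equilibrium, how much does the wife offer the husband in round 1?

By backward induction:
Round 3 (the wife proposes): the husband will accept anything ≥ 0, so the wife offers 0 and keeps 800.
Round 2 (the husband proposes): rejecting gives the wife an expected 0.6 × 800 = 480. The husband offers 480 and keeps 800 − 480 = 320.
Round 1 (the wife proposes): rejecting gives the husband an expected 0.6 × 320 = 192; the wife offers that and keeps 608.

192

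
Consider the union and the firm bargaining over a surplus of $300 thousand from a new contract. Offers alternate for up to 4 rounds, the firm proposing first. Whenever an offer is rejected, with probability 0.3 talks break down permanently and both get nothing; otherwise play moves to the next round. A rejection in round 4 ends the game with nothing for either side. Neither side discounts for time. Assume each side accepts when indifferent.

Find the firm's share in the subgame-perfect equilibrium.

By backward induction:
Round 4 (the union proposes): the firm will accept anything ≥ 0, so the union offers 0 and keeps 300.
Round 3 (the firm proposes): rejecting gives the union an expected 0.7 × 300 = 210. The firm offers 210 and keeps 300 − 210 = 90.
Round 2 (the union proposes): rejecting gives the firm an expected 0.7 × 90 = 63; the union offers that and keeps 237.
Round 1 (the firm proposes): rejecting gives the union an expected 0.7 × 237 = 165.9. The firm offers 165.9 and keeps 300 − 165.9 = 134.1.

134.1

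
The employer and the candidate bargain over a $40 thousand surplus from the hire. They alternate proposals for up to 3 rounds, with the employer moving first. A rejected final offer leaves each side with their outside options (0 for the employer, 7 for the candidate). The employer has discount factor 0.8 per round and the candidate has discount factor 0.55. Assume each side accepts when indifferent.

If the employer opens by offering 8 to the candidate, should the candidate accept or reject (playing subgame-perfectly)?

Work out the candidate's continuation value if the offer is rejected.
Round 3 (the employer proposes): the candidate gets 7 if talks fail, so the employer offers 7 and keeps 33.
Round 2 (the candidate proposes): the employer can get 33 next round, worth 0.8 × 33 = 26.4 now. The candidate offers 26.4 and keeps 40 − 26.4 = 13.6.
So by rejecting in round 1, the candidate gets 13.6 next round, worth 0.55 × 13.6 = 7.48 now.
Offer 8 ≥ 7.48, so the candidate accepts.

Accept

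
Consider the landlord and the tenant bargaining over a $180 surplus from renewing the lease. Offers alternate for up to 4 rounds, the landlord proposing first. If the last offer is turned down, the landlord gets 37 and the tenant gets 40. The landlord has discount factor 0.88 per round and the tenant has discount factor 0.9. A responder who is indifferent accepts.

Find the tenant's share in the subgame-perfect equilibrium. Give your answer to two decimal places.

121.37

Round 4 (the tenant proposes): the landlord gets 37 if talks fail, so the tenant offers 37 and keeps 143.
Round 3 (the landlord proposes): the tenant can get 143 next round, worth 0.9 × 143 = 128.7 now, so the landlord offers 128.7, keeping 51.3.
Round 2 (the tenant proposes): the landlord can get 51.3 next round, worth 0.88 × 51.3 = 45.144 now. The tenant offers 45.144 and keeps 180 − 45.144 = 134.856.
Round 1 (the landlord proposes): the tenant can get 134.856 next round, worth 0.9 × 134.856 = 121.3704 now, so the landlord offers 121.3704, keeping 58.6296.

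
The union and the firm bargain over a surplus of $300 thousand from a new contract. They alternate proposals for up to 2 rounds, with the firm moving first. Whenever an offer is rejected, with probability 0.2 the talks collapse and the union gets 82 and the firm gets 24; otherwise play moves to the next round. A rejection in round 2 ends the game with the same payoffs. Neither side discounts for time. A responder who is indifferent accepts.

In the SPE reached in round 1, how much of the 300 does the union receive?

237.2

Round 2 (the union proposes): the firm gets 24 if talks fail, so the union offers 24 and keeps 276.
Round 1 (the firm proposes): rejecting gives the union an expected 0.8 × 276 + 0.2 × 82 = 237.2; the firm offers that and keeps 62.8.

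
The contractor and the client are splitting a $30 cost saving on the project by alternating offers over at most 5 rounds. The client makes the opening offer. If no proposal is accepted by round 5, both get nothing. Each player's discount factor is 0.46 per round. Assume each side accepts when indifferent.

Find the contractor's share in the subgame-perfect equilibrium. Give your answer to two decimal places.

By backward induction:
Round 5 (the client proposes): rejection yields 0 for the contractor; the client offers 0 and keeps 30.
Round 4 (the contractor proposes): the client can get 30 next round, worth 0.46 × 30 = 13.8 now. The contractor offers 13.8 and keeps 30 − 13.8 = 16.2.
Round 3 (the client proposes): the contractor can get 16.2 next round, worth 0.46 × 16.2 = 7.452 now, so the client offers 7.452, keeping 22.548.
Round 2 (the contractor proposes): the client can get 22.548 next round, worth 0.46 × 22.548 = 10.37208 now; the contractor offers that and keeps 19.62792.
Round 1 (the client proposes): the contractor can get 19.62792 next round, worth 0.46 × 19.62792 = 9.0288432 now, so the client offers 9.0288432, keeping 20.9711568.

9.03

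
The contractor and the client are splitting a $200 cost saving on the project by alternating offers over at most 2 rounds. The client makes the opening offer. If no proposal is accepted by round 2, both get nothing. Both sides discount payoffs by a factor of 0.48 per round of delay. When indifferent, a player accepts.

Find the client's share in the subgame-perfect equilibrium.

104

Work backward from the last round.
Round 2 (the contractor proposes): the client will accept anything ≥ 0, so the contractor offers 0 and keeps 200.
Round 1 (the client proposes): the contractor can get 200 next round, worth 0.48 × 200 = 96 now; the client offers that and keeps 104.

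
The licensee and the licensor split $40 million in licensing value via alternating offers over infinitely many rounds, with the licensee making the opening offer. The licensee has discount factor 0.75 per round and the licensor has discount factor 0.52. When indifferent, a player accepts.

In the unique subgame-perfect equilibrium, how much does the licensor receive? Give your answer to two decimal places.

Let x be the licensee's share when the licensee proposes and y be the licensor's share when the licensor proposes.
The licensor accepts iff offered ≥ 0.52·y, so x = 40 − 0.52y. Symmetrically y = 40 − 0.75x.
Substituting: x = 40 − 0.52(40 − 0.75x), giving x(1 − 0.75·0.52) = 40(1 − 0.52).
So x = 40 × 0.48 / 0.61 ≈ 31.4754, and the licensor receives 40 − x ≈ 8.5246.

8.52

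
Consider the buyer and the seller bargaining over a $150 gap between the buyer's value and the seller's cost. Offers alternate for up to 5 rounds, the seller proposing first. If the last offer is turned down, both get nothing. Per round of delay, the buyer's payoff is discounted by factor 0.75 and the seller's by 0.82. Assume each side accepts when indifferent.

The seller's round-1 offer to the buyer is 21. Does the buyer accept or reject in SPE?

Round 5 (the seller proposes): the buyer will accept anything ≥ 0, so the seller offers 0 and keeps 150.
Round 4 (the buyer proposes): the seller can get 150 next round, worth 0.82 × 150 = 123 now; the buyer offers that and keeps 27.
Round 3 (the seller proposes): the buyer can get 27 next round, worth 0.75 × 27 = 20.25 now; the seller offers that and keeps 129.75.
Round 2 (the buyer proposes): the seller can get 129.75 next round, worth 0.82 × 129.75 = 106.395 now, so the buyer offers 106.395, keeping 43.605.
So by rejecting in round 1, the buyer gets 43.605 next round, worth 0.75 × 43.605 = 32.70375 now.
Offer 21 < 32.70375, so the buyer rejects.

Reject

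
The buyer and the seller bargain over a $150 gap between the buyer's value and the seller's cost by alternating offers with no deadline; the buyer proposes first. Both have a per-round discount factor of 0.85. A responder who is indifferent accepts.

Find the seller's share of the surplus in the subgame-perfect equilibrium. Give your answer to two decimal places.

68.92

In a stationary SPE each proposer offers the other exactly their discounted continuation value.
If the buyer keeps x when proposing and the seller keeps y when proposing, then x = 150 − 0.85y and y = 150 − 0.85x.
Solving: x = 150(1 − 0.85) / (1 − 0.85·0.85) = 22.5 / 0.2775 ≈ 81.0811.
The seller gets 150 − 81.0811 ≈ 68.9189.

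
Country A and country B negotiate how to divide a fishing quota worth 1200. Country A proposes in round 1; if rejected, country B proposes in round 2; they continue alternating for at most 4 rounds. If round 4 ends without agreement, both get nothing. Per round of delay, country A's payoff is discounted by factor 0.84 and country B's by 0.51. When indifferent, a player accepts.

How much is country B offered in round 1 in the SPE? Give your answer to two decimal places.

360.10

Round 4 (country B proposes): country A will accept anything ≥ 0, so country B offers 0 and keeps 1200.
Round 3 (country A proposes): country B can get 1200 next round, worth 0.51 × 1200 = 612 now; country A offers that and keeps 588.
Round 2 (country B proposes): country A can get 588 next round, worth 0.84 × 588 = 493.92 now; country B offers that and keeps 706.08.
Round 1 (country A proposes): country B can get 706.08 next round, worth 0.51 × 706.08 = 360.1008 now. Country A offers 360.1008 and keeps 1200 − 360.1008 = 839.8992.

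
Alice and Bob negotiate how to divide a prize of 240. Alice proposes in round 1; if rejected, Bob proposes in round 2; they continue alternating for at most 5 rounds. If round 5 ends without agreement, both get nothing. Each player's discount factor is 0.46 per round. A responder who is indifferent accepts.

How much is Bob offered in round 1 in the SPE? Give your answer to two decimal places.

Round 5 (Alice proposes): Bob will accept anything ≥ 0, so Alice offers 0 and keeps 240.
Round 4 (Bob proposes): Alice can get 240 next round, worth 0.46 × 240 = 110.4 now, so Bob offers 110.4, keeping 129.6.
Round 3 (Alice proposes): Bob can get 129.6 next round, worth 0.46 × 129.6 = 59.616 now, so Alice offers 59.616, keeping 180.384.
Round 2 (Bob proposes): Alice can get 180.384 next round, worth 0.46 × 180.384 = 82.97664 now, so Bob offers 82.97664, keeping 157.02336.
Round 1 (Alice proposes): Bob can get 157.02336 next round, worth 0.46 × 157.02336 = 72.2307456 now; Alice offers that and keeps 167.7692544.

72.23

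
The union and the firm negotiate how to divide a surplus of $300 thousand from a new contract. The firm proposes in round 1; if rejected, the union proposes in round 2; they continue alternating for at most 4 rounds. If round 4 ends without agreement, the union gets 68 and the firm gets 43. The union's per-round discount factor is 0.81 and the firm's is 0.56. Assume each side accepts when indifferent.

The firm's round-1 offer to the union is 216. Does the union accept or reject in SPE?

Accept

Round 4 (the union proposes): the firm gets 43 if talks fail, so the union offers 43 and keeps 257.
Round 3 (the firm proposes): the union can get 257 next round, worth 0.81 × 257 = 208.17 now; the firm offers that and keeps 91.83.
Round 2 (the union proposes): the firm can get 91.83 next round, worth 0.56 × 91.83 = 51.4248 now, so the union offers 51.4248, keeping 248.5752.
So by rejecting in round 1, the union gets 248.5752 next round, worth 0.81 × 248.5752 = 201.345912 now.
Offer 216 ≥ 201.345912, so the union accepts.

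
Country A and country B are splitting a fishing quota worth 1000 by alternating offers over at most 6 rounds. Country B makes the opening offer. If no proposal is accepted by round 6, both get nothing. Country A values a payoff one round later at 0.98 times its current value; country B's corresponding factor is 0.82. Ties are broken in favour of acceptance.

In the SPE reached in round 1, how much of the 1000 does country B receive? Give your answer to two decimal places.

48.99

Round 6 (country A proposes): rejection yields 0 for country B; country A offers 0 and keeps 1000.
Round 5 (country B proposes): country A can get 1000 next round, worth 0.98 × 1000 = 980 now. Country B offers 980 and keeps 1000 − 980 = 20.
Round 4 (country A proposes): country B can get 20 next round, worth 0.82 × 20 = 16.4 now, so country A offers 16.4, keeping 983.6.
Round 3 (country B proposes): country A can get 983.6 next round, worth 0.98 × 983.6 = 963.928 now, so country B offers 963.928, keeping 36.072.
Round 2 (country A proposes): country B can get 36.072 next round, worth 0.82 × 36.072 = 29.57904 now, so country A offers 29.57904, keeping 970.42096.
Round 1 (country B proposes): country A can get 970.42096 next round, worth 0.98 × 970.42096 = 951.0125408 now. Country B offers 951.0125408 and keeps 1000 − 951.0125408 = 48.9874592.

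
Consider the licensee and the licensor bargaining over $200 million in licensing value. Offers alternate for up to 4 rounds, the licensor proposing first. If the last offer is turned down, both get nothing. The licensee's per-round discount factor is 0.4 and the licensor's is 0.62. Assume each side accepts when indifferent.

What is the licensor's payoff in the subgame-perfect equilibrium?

149.76

Round 4 (the licensee proposes): the licensor will accept anything ≥ 0, so the licensee offers 0 and keeps 200.
Round 3 (the licensor proposes): the licensee can get 200 next round, worth 0.4 × 200 = 80 now, so the licensor offers 80, keeping 120.
Round 2 (the licensee proposes): the licensor can get 120 next round, worth 0.62 × 120 = 74.4 now; the licensee offers that and keeps 125.6.
Round 1 (the licensor proposes): the licensee can get 125.6 next round, worth 0.4 × 125.6 = 50.24 now, so the licensor offers 50.24, keeping 149.76.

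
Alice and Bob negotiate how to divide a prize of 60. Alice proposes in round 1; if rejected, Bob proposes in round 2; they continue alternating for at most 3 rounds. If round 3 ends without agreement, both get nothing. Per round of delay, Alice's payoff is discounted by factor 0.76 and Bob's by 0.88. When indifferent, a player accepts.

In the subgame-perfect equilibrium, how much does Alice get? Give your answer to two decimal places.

Work backward from the last round.
Round 3 (Alice proposes): Bob will accept anything ≥ 0, so Alice offers 0 and keeps 60.
Round 2 (Bob proposes): Alice can get 60 next round, worth 0.76 × 60 = 45.6 now, so Bob offers 45.6, keeping 14.4.
Round 1 (Alice proposes): Bob can get 14.4 next round, worth 0.88 × 14.4 = 12.672 now; Alice offers that and keeps 47.328.

47.33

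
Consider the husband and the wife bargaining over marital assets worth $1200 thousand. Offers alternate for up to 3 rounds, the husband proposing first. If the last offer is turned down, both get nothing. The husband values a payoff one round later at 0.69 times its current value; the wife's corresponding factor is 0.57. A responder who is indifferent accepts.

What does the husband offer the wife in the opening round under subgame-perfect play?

212.04

Round 3 (the husband proposes): rejection yields 0 for the wife; the husband offers 0 and keeps 1200.
Round 2 (the wife proposes): the husband can get 1200 next round, worth 0.69 × 1200 = 828 now. The wife offers 828 and keeps 1200 − 828 = 372.
Round 1 (the husband proposes): the wife can get 372 next round, worth 0.57 × 372 = 212.04 now, so the husband offers 212.04, keeping 987.96.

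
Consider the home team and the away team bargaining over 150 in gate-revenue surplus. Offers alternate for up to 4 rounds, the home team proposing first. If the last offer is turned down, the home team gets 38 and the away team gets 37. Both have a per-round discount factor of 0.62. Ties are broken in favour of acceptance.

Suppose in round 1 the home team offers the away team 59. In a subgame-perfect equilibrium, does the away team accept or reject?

Reject

Round 4 (the away team proposes): the home team gets 38 if talks fail, so the away team offers 38 and keeps 112.
Round 3 (the home team proposes): the away team can get 112 next round, worth 0.62 × 112 = 69.44 now. The home team offers 69.44 and keeps 150 − 69.44 = 80.56.
Round 2 (the away team proposes): the home team can get 80.56 next round, worth 0.62 × 80.56 = 49.9472 now, so the away team offers 49.9472, keeping 100.0528.
So by rejecting in round 1, the away team gets 100.0528 next round, worth 0.62 × 100.0528 = 62.032736 now.
Offer 59 < 62.032736, so the away team rejects.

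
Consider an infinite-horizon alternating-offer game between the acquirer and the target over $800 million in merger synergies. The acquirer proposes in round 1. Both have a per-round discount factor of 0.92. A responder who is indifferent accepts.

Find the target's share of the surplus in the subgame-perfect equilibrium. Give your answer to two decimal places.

Let x be the acquirer's share when the acquirer proposes and y be the target's share when the target proposes.
The target accepts iff offered ≥ 0.92·y, so x = 800 − 0.92y. Symmetrically y = 800 − 0.92x.
Substituting: x = 800 − 0.92(800 − 0.92x), giving x(1 − 0.92·0.92) = 800(1 − 0.92).
So x = 800 × 0.08 / 0.1536 ≈ 416.6667, and the target receives 800 − x ≈ 383.3333.

383.33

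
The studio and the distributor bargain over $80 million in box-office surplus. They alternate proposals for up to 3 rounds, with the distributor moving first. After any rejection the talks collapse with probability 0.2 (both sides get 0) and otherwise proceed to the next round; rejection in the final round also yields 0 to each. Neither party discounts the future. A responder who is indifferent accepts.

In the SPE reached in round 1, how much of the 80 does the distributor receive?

Round 3 (the distributor proposes): rejection yields 0 for the studio; the distributor offers 0 and keeps 80.
Round 2 (the studio proposes): rejecting gives the distributor an expected 0.8 × 80 = 64; the studio offers that and keeps 16.
Round 1 (the distributor proposes): rejecting gives the studio an expected 0.8 × 16 = 12.8, so the distributor offers 12.8, keeping 67.2.

67.2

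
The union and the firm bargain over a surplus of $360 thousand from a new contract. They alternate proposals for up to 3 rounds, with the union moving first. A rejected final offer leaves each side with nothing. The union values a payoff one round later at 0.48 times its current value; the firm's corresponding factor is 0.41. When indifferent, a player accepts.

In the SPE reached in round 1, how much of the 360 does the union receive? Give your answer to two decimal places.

283.25

Work backward from the last round.
Round 3 (the union proposes): rejection yields 0 for the firm; the union offers 0 and keeps 360.
Round 2 (the firm proposes): the union can get 360 next round, worth 0.48 × 360 = 172.8 now. The firm offers 172.8 and keeps 360 − 172.8 = 187.2.
Round 1 (the union proposes): the firm can get 187.2 next round, worth 0.41 × 187.2 = 76.752 now, so the union offers 76.752, keeping 283.248.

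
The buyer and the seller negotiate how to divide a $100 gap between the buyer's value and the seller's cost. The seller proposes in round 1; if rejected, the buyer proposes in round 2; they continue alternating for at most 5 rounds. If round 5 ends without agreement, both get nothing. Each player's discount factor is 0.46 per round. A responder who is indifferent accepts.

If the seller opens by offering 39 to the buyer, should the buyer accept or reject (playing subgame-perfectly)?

Work out the buyer's continuation value if the offer is rejected.
Round 5 (the seller proposes): the buyer will accept anything ≥ 0, so the seller offers 0 and keeps 100.
Round 4 (the buyer proposes): the seller can get 100 next round, worth 0.46 × 100 = 46 now; the buyer offers that and keeps 54.
Round 3 (the seller proposes): the buyer can get 54 next round, worth 0.46 × 54 = 24.84 now. The seller offers 24.84 and keeps 100 − 24.84 = 75.16.
Round 2 (the buyer proposes): the seller can get 75.16 next round, worth 0.46 × 75.16 = 34.5736 now. The buyer offers 34.5736 and keeps 100 − 34.5736 = 65.4264.
So by rejecting in round 1, the buyer gets 65.4264 next round, worth 0.46 × 65.4264 = 30.096144 now.
Offer 39 ≥ 30.096144, so the buyer accepts.

Accept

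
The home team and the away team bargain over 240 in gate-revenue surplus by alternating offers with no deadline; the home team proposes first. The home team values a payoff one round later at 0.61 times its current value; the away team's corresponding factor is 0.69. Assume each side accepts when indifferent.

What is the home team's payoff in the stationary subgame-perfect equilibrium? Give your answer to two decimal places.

128.48

Let x be the home team's share when the home team proposes and y be the away team's share when the away team proposes.
The away team accepts iff offered ≥ 0.69·y, so x = 240 − 0.69y. Symmetrically y = 240 − 0.61x.
Substituting: x = 240 − 0.69(240 − 0.61x), giving x(1 − 0.61·0.69) = 240(1 − 0.69).
So x = 240 × 0.31 / 0.5791 ≈ 128.4752, and the away team receives 240 − x ≈ 111.5248.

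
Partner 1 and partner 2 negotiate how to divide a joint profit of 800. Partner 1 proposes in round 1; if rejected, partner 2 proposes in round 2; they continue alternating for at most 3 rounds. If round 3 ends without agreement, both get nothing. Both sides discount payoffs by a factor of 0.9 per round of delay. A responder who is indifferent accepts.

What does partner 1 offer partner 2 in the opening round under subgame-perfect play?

72

Solve by backward induction from round 3.
Round 3 (partner 1 proposes): partner 2 will accept anything ≥ 0, so partner 1 offers 0 and keeps 800.
Round 2 (partner 2 proposes): partner 1 can get 800 next round, worth 0.9 × 800 = 720 now; partner 2 offers that and keeps 80.
Round 1 (partner 1 proposes): partner 2 can get 80 next round, worth 0.9 × 80 = 72 now; partner 1 offers that and keeps 728.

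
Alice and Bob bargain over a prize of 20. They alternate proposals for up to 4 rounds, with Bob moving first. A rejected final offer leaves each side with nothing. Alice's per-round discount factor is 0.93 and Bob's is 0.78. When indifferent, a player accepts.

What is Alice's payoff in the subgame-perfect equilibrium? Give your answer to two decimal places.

Work backward from the last round.
Round 4 (Alice proposes): Bob will accept anything ≥ 0, so Alice offers 0 and keeps 20.
Round 3 (Bob proposes): Alice can get 20 next round, worth 0.93 × 20 = 18.6 now, so Bob offers 18.6, keeping 1.4.
Round 2 (Alice proposes): Bob can get 1.4 next round, worth 0.78 × 1.4 = 1.092 now, so Alice offers 1.092, keeping 18.908.
Round 1 (Bob proposes): Alice can get 18.908 next round, worth 0.93 × 18.908 = 17.58444 now. Bob offers 17.58444 and keeps 20 − 17.58444 = 2.41556.

17.58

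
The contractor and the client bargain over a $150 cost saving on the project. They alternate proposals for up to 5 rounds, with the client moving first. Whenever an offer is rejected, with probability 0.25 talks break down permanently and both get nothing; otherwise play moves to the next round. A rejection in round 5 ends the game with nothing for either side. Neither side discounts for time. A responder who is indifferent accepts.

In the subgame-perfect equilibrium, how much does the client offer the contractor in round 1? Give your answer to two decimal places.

43.95

By backward induction:
Round 5 (the client proposes): the contractor will accept anything ≥ 0, so the client offers 0 and keeps 150.
Round 4 (the contractor proposes): rejecting gives the client an expected 0.75 × 150 = 112.5. The contractor offers 112.5 and keeps 150 − 112.5 = 37.5.
Round 3 (the client proposes): rejecting gives the contractor an expected 0.75 × 37.5 = 28.125, so the client offers 28.125, keeping 121.875.
Round 2 (the contractor proposes): rejecting gives the client an expected 0.75 × 121.875 = 91.40625. The contractor offers 91.40625 and keeps 150 − 91.40625 = 58.59375.
Round 1 (the client proposes): rejecting gives the contractor an expected 0.75 × 58.59375 = 43.9453125, so the client offers 43.9453125, keeping 106.0546875.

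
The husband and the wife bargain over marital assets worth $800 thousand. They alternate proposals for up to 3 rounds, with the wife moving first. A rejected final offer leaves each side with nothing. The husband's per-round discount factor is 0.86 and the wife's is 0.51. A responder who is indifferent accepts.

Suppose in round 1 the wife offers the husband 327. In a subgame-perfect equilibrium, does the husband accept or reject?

Reject

Round 3 (the wife proposes): rejection yields 0 for the husband; the wife offers 0 and keeps 800.
Round 2 (the husband proposes): the wife can get 800 next round, worth 0.51 × 800 = 408 now, so the husband offers 408, keeping 392.
So by rejecting in round 1, the husband gets 392 next round, worth 0.86 × 392 = 337.12 now.
Offer 327 < 337.12, so the husband rejects.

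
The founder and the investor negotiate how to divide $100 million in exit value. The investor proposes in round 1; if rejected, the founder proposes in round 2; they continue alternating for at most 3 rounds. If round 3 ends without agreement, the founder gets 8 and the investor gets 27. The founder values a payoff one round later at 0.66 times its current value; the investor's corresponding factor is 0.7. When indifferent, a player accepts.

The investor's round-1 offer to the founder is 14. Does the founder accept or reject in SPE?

Round 3 (the investor proposes): the founder gets 8 if talks fail, so the investor offers 8 and keeps 92.
Round 2 (the founder proposes): the investor can get 92 next round, worth 0.7 × 92 = 64.4 now. The founder offers 64.4 and keeps 100 − 64.4 = 35.6.
So by rejecting in round 1, the founder gets 35.6 next round, worth 0.66 × 35.6 = 23.496 now.
Offer 14 < 23.496, so the founder rejects.

Reject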